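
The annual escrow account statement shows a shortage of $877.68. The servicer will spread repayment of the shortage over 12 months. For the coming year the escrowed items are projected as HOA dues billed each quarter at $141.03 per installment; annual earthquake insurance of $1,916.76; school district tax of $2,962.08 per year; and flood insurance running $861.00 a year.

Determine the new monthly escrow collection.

HOA dues: $141.03 × 4 = $564.12/yr
Earthquake insurance: $1,916.76/yr
School district tax: $2,962.08/yr
Flood insurance: $861.00/yr
Yearly total = $6,303.96
Base monthly escrow = $6,303.96 / 12 = $525.33
Monthly shortage recovery: $877.68 / 12 = $73.14
Adjusted monthly = $525.33 + $73.14 = $598.47

$598.47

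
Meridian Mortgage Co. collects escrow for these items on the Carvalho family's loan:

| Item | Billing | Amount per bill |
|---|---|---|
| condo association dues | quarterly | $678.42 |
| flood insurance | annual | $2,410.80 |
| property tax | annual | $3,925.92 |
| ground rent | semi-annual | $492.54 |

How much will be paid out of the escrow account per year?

Condo association dues: $678.42 × 4 = $2,713.68/yr
Flood insurance: $2,410.80/yr
Property tax: $3,925.92/yr
Ground rent: $492.54 × 2 = $985.08/yr
Total annual escrow = $2,713.68 + $2,410.80 + $3,925.92 + $985.08 = $10,035.48

$10,035.48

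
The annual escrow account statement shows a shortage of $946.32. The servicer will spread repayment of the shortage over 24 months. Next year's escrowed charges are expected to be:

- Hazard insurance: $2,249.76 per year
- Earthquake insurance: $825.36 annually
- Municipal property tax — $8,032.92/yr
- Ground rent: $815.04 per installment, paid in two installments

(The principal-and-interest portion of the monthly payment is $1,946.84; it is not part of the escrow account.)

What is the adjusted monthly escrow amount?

Hazard insurance = $2,249.76/yr
Earthquake insurance = $825.36/yr
Municipal property tax = $8,032.92/yr
Ground rent = $815.04 × 2 = $1,630.08/yr
Yearly total = $2,249.76 + $825.36 + $8,032.92 + $1,630.08 = $12,738.12
Base monthly escrow = $12,738.12 ÷ 12 = $1,061.51
Shortage per month = $946.32 / 24 = $39.43
Adjusted monthly = $1,061.51 + $39.43 = $1,100.94

$1,100.94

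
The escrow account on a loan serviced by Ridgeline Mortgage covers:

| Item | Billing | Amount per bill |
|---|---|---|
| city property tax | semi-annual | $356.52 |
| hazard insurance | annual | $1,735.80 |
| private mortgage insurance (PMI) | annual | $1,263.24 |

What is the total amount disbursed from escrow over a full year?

$3,712.08

City property tax — $356.52 × 2 = $713.04 annually
Hazard insurance — $1,735.80 annually
Private mortgage insurance (PMI) — $1,263.24 annually
Total per year = $713.04 + $1,735.80 + $1,263.24 = $3,712.08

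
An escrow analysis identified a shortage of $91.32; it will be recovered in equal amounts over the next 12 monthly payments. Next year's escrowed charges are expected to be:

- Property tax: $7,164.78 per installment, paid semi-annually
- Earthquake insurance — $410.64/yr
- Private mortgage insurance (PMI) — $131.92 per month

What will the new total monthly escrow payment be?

$1,367.88

Property tax = $7,164.78 × 2 = $14,329.56
Earthquake insurance = $410.64
Private mortgage insurance (PMI) = $131.92 × 12 = $1,583.04
Total per year = $14,329.56 + $410.64 + $1,583.04 = $16,323.24
Monthly escrow = $16,323.24 ÷ 12 = $1,360.27
Shortage per month = $91.32 / 12 = $7.61
New monthly escrow = $1,360.27 + $7.61 = $1,367.88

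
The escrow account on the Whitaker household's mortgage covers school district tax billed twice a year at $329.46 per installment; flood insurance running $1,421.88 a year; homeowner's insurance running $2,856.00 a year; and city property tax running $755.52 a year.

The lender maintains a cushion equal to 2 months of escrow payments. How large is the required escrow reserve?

$948.72

School district tax: $329.46 × 2 = $658.92 annually
Flood insurance: $1,421.88 annually
Homeowner's insurance: $2,856.00 annually
City property tax: $755.52 annually
Combined annual = $658.92 + $1,421.88 + $2,856.00 + $755.52 = $5,692.32
Monthly = $5,692.32 / 12 = $474.36
Reserve = 2 × $474.36 = $948.72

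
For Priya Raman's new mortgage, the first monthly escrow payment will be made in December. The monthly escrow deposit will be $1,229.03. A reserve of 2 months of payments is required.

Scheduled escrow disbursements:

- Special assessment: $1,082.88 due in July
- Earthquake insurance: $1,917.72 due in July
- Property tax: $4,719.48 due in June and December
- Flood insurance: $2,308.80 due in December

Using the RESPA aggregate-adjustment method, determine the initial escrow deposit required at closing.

$8,257.31

Cushion = 2 × $1,229.03 = $2,458.06
Trial balance (start $0, +$1,229.03 each month, − disbursements):
  Dec: +$1,229.03 − $7,028.28 → -$5,799.25
  Jan: +$1,229.03 → -$4,570.22
  Feb: +$1,229.03 → -$3,341.19
  Mar: +$1,229.03 → -$2,112.16
  Apr: +$1,229.03 → -$883.13
  May: +$1,229.03 → $345.90
  Jun: +$1,229.03 − $4,719.48 → -$3,144.55
  Jul: +$1,229.03 − $3,000.60 → -$4,916.12
  Aug: +$1,229.03 → -$3,687.09
  Sep: +$1,229.03 → -$2,458.06
  Oct: +$1,229.03 → -$1,229.03
  Nov: +$1,229.03 → $0.00
Lowest trial balance = -$5,799.25 (Dec)
Initial deposit = cushion − low point = $2,458.06 − (-$5,799.25) = $8,257.31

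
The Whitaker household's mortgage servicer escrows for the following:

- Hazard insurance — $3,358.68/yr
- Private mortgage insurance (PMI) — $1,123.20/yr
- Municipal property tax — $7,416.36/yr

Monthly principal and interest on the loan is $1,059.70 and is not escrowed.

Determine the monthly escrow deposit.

Hazard insurance — $3,358.68 per year
Private mortgage insurance (PMI) — $1,123.20 per year
Municipal property tax — $7,416.36 per year
Combined annual = $3,358.68 + $1,123.20 + $7,416.36 = $11,898.24
Per month = $11,898.24 / 12 = $991.52

$991.52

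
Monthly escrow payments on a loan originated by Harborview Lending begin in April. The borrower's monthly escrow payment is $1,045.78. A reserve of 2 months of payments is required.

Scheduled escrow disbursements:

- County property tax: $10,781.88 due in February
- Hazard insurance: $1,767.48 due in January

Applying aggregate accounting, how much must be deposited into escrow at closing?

$3,137.34

Cushion = 2 × $1,045.78 = $2,091.56
Trial balance (start $0, +$1,045.78 each month, − disbursements):
  Apr: +$1,045.78 → $1,045.78
  May: +$1,045.78 → $2,091.56
  Jun: +$1,045.78 → $3,137.34
  Jul: +$1,045.78 → $4,183.12
  Aug: +$1,045.78 → $5,228.90
  Sep: +$1,045.78 → $6,274.68
  Oct: +$1,045.78 → $7,320.46
  Nov: +$1,045.78 → $8,366.24
  Dec: +$1,045.78 → $9,412.02
  Jan: +$1,045.78 − $1,767.48 → $8,690.32
  Feb: +$1,045.78 − $10,781.88 → -$1,045.78
  Mar: +$1,045.78 → $0.00
Lowest trial balance = -$1,045.78 (Feb)
Initial deposit = cushion − low point = $2,091.56 − (-$1,045.78) = $3,137.34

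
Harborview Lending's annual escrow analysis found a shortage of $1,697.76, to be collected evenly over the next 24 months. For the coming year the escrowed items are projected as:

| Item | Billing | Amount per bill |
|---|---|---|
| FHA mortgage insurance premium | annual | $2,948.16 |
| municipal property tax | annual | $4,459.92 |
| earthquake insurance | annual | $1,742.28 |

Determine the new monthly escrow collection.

FHA mortgage insurance premium — $2,948.16/yr
Municipal property tax — $4,459.92/yr
Earthquake insurance — $1,742.28/yr
Annual escrow total = $2,948.16 + $4,459.92 + $1,742.28 = $9,150.36
Monthly escrow = $9,150.36 ÷ 12 = $762.53
Shortage per month = $1,697.76 / 24 = $70.74
Adjusted monthly = $762.53 + $70.74 = $833.27

$833.27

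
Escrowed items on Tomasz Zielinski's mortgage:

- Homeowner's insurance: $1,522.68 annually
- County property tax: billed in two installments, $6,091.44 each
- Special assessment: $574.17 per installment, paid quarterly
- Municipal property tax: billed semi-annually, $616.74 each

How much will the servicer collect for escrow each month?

Homeowner's insurance — $1,522.68 annually
County property tax — $6,091.44 × 2 = $12,182.88 annually
Special assessment — $574.17 × 4 = $2,296.68 annually
Municipal property tax — $616.74 × 2 = $1,233.48 annually
Combined annual = $1,522.68 + $12,182.88 + $2,296.68 + $1,233.48 = $17,235.72
Per month = $17,235.72 ÷ 12 = $1,436.31

$1,436.31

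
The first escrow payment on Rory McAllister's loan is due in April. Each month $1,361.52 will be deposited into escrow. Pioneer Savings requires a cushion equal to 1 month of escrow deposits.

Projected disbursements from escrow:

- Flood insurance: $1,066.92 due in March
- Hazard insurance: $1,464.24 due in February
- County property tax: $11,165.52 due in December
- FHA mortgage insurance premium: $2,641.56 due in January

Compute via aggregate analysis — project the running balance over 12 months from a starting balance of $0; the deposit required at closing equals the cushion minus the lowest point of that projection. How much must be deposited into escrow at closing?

Cushion = 1 × $1,361.52 = $1,361.52
Trial balance (start $0, +$1,361.52 each month, − disbursements):
  Apr: +$1,361.52 → $1,361.52
  May: +$1,361.52 → $2,723.04
  Jun: +$1,361.52 → $4,084.56
  Jul: +$1,361.52 → $5,446.08
  Aug: +$1,361.52 → $6,807.60
  Sep: +$1,361.52 → $8,169.12
  Oct: +$1,361.52 → $9,530.64
  Nov: +$1,361.52 → $10,892.16
  Dec: +$1,361.52 − $11,165.52 → $1,088.16
  Jan: +$1,361.52 − $2,641.56 → -$191.88
  Feb: +$1,361.52 − $1,464.24 → -$294.60
  Mar: +$1,361.52 − $1,066.92 → $0.00
Lowest trial balance = -$294.60 (Feb)
Initial deposit = cushion − low point = $1,361.52 − (-$294.60) = $1,656.12

$1,656.12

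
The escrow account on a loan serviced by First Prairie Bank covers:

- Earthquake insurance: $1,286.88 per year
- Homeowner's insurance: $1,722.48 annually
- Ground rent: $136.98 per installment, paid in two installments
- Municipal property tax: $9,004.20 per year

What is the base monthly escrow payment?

$1,023.96

Earthquake insurance = $1,286.88 annually
Homeowner's insurance = $1,722.48 annually
Ground rent = $136.98 × 2 = $273.96 annually
Municipal property tax = $9,004.20 annually
Total per year = $12,287.52
Per month = $12,287.52 ÷ 12 = $1,023.96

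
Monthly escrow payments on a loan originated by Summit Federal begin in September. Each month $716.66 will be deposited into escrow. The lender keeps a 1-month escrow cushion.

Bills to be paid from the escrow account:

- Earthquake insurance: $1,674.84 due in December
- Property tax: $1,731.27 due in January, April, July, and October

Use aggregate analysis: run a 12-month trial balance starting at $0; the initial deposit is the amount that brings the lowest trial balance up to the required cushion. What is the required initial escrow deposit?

Cushion = 1 × $716.66 = $716.66
Trial balance (start $0, +$716.66 each month, − disbursements):
  Sep: +$716.66 → $716.66
  Oct: +$716.66 − $1,731.27 → -$297.95
  Nov: +$716.66 → $418.71
  Dec: +$716.66 − $1,674.84 → -$539.47
  Jan: +$716.66 − $1,731.27 → -$1,554.08
  Feb: +$716.66 → -$837.42
  Mar: +$716.66 → -$120.76
  Apr: +$716.66 − $1,731.27 → -$1,135.37
  May: +$716.66 → -$418.71
  Jun: +$716.66 → $297.95
  Jul: +$716.66 − $1,731.27 → -$716.66
  Aug: +$716.66 → $0.00
Lowest trial balance = -$1,554.08 (Jan)
Initial deposit = cushion − low point = $716.66 − (-$1,554.08) = $2,270.74

$2,270.74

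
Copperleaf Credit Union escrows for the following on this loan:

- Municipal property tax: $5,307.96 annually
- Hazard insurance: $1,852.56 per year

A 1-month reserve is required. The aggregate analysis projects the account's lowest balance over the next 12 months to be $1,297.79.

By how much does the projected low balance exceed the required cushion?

Municipal property tax: $5,307.96/yr
Hazard insurance: $1,852.56/yr
Annual escrow total = $5,307.96 + $1,852.56 = $7,160.52
Monthly = $7,160.52 / 12 = $596.71
Required cushion = 1 × $596.71 = $596.71
Excess over cushion: $1,297.79 − $596.71 = $701.08

$701.08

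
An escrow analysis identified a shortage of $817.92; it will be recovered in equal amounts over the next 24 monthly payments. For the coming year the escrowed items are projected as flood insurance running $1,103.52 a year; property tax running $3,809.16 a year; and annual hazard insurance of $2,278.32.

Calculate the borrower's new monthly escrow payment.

$633.33

Flood insurance = $1,103.52 annually
Property tax = $3,809.16 annually
Hazard insurance = $2,278.32 annually
Annual escrow total = $7,191.00
Base monthly escrow = $7,191.00 / 12 = $599.25
Shortage per month = $817.92 ÷ 24 = $34.08
New monthly escrow = $599.25 + $34.08 = $633.33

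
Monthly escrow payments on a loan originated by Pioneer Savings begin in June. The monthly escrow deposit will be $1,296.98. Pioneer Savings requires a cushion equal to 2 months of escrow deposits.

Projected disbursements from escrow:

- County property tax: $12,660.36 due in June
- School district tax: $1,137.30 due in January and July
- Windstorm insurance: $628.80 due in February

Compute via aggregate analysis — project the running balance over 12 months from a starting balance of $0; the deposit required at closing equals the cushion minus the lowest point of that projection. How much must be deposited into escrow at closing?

$13,957.34

Cushion = 2 × $1,296.98 = $2,593.96
Trial balance (start $0, +$1,296.98 each month, − disbursements):
  Jun: +$1,296.98 − $12,660.36 → -$11,363.38
  Jul: +$1,296.98 − $1,137.30 → -$11,203.70
  Aug: +$1,296.98 → -$9,906.72
  Sep: +$1,296.98 → -$8,609.74
  Oct: +$1,296.98 → -$7,312.76
  Nov: +$1,296.98 → -$6,015.78
  Dec: +$1,296.98 → -$4,718.80
  Jan: +$1,296.98 − $1,137.30 → -$4,559.12
  Feb: +$1,296.98 − $628.80 → -$3,890.94
  Mar: +$1,296.98 → -$2,593.96
  Apr: +$1,296.98 → -$1,296.98
  May: +$1,296.98 → $0.00
Lowest trial balance = -$11,363.38 (Jun)
Initial deposit = cushion − low point = $2,593.96 − (-$11,363.38) = $13,957.34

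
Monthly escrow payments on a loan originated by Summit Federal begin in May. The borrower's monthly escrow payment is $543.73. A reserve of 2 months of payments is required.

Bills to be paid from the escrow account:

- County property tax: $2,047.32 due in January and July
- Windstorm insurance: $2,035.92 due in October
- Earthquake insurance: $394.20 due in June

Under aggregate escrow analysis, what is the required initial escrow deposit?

$2,718.65

Cushion = 2 × $543.73 = $1,087.46
Trial balance (start $0, +$543.73 each month, − disbursements):
  May: +$543.73 → $543.73
  Jun: +$543.73 − $394.20 → $693.26
  Jul: +$543.73 − $2,047.32 → -$810.33
  Aug: +$543.73 → -$266.60
  Sep: +$543.73 → $277.13
  Oct: +$543.73 − $2,035.92 → -$1,215.06
  Nov: +$543.73 → -$671.33
  Dec: +$543.73 → -$127.60
  Jan: +$543.73 − $2,047.32 → -$1,631.19
  Feb: +$543.73 → -$1,087.46
  Mar: +$543.73 → -$543.73
  Apr: +$543.73 → $0.00
Lowest trial balance = -$1,631.19 (Jan)
Initial deposit = cushion − low point = $1,087.46 − (-$1,631.19) = $2,718.65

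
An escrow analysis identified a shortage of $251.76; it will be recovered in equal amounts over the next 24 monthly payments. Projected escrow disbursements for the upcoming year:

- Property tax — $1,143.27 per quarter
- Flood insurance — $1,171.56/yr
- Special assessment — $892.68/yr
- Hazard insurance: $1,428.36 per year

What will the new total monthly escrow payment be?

Property tax — $1,143.27 × 4 = $4,573.08 per year
Flood insurance — $1,171.56 per year
Special assessment — $892.68 per year
Hazard insurance — $1,428.36 per year
Total per year = $4,573.08 + $1,171.56 + $892.68 + $1,428.36 = $8,065.68
Base monthly escrow = $8,065.68 ÷ 12 = $672.14
Monthly shortage recovery: $251.76 / 24 = $10.49
Adjusted monthly = $672.14 + $10.49 = $682.63

$682.63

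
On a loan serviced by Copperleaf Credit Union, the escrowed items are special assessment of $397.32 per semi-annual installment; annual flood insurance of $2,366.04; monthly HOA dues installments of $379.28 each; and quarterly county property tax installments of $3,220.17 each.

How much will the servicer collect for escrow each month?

Special assessment: $397.32 × 2 = $794.64 annually
Flood insurance: $2,366.04 annually
HOA dues: $379.28 × 12 = $4,551.36 annually
County property tax: $3,220.17 × 4 = $12,880.68 annually
Yearly total = $20,592.72
Monthly = $20,592.72 / 12 = $1,716.06

$1,716.06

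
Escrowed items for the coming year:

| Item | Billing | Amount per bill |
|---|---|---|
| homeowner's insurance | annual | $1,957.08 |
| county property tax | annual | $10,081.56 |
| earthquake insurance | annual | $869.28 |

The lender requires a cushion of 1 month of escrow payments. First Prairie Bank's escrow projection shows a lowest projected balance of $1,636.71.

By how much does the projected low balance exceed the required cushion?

$561.05

Homeowner's insurance — $1,957.08 per year
County property tax — $10,081.56 per year
Earthquake insurance — $869.28 per year
Yearly total = $12,907.92
Monthly escrow = $12,907.92 ÷ 12 = $1,075.66
Required cushion = 1 × $1,075.66 = $1,075.66
Surplus = $1,636.71 − $1,075.66 = $561.05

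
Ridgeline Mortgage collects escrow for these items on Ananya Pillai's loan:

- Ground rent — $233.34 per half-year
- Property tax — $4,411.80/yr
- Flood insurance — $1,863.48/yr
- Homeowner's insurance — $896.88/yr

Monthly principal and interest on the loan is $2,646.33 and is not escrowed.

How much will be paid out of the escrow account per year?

$7,638.84

Ground rent — $233.34 × 2 = $466.68 annually
Property tax — $4,411.80 annually
Flood insurance — $1,863.48 annually
Homeowner's insurance — $896.88 annually
Combined annual = $466.68 + $4,411.80 + $1,863.48 + $896.88 = $7,638.84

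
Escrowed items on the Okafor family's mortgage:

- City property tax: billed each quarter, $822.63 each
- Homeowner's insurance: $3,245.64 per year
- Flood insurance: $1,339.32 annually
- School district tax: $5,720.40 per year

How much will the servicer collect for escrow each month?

City property tax = $822.63 × 4 = $3,290.52
Homeowner's insurance = $3,245.64
Flood insurance = $1,339.32
School district tax = $5,720.40
Total annual escrow = $3,290.52 + $3,245.64 + $1,339.32 + $5,720.40 = $13,595.88
Monthly escrow = $13,595.88 / 12 = $1,132.99

$1,132.99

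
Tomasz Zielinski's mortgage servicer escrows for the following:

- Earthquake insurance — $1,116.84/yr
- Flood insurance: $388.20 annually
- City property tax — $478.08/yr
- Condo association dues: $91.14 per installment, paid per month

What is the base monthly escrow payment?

$256.40

Earthquake insurance: $1,116.84 annually
Flood insurance: $388.20 annually
City property tax: $478.08 annually
Condo association dues: $91.14 × 12 = $1,093.68 annually
Total annual escrow = $3,076.80
Base monthly escrow = $3,076.80 / 12 = $256.40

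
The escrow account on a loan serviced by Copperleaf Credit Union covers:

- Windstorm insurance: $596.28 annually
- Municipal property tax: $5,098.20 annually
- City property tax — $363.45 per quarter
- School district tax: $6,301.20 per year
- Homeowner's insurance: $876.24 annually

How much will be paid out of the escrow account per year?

$14,325.72

Windstorm insurance — $596.28 per year
Municipal property tax — $5,098.20 per year
City property tax — $363.45 × 4 = $1,453.80 per year
School district tax — $6,301.20 per year
Homeowner's insurance — $876.24 per year
Total per year = $596.28 + $5,098.20 + $1,453.80 + $6,301.20 + $876.24 = $14,325.72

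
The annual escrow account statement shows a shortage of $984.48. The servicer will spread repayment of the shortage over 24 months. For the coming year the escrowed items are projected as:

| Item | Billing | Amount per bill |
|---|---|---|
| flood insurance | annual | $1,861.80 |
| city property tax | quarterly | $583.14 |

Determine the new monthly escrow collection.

Flood insurance: $1,861.80/yr
City property tax: $583.14 × 4 = $2,332.56/yr
Total annual escrow = $1,861.80 + $2,332.56 = $4,194.36
Monthly escrow = $4,194.36 / 12 = $349.53
Monthly shortage recovery: $984.48 / 24 = $41.02
New monthly escrow = $349.53 + $41.02 = $390.55

$390.55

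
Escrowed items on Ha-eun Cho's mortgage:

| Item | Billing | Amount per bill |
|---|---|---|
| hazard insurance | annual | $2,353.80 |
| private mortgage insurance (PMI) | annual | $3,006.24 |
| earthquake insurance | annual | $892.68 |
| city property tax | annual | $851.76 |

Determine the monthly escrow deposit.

$592.04

Hazard insurance = $2,353.80 annually
Private mortgage insurance (PMI) = $3,006.24 annually
Earthquake insurance = $892.68 annually
City property tax = $851.76 annually
Combined annual = $2,353.80 + $3,006.24 + $892.68 + $851.76 = $7,104.48
Monthly = $7,104.48 ÷ 12 = $592.04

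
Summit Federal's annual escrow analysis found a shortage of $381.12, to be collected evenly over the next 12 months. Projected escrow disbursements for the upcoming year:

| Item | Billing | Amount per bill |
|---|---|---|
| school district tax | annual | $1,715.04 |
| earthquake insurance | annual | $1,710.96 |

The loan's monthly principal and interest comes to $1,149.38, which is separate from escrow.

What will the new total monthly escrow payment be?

School district tax = $1,715.04/yr
Earthquake insurance = $1,710.96/yr
Total per year = $3,426.00
Base monthly escrow = $3,426.00 / 12 = $285.50
Shortage per month = $381.12 / 12 = $31.76
Adjusted monthly = $285.50 + $31.76 = $317.26

$317.26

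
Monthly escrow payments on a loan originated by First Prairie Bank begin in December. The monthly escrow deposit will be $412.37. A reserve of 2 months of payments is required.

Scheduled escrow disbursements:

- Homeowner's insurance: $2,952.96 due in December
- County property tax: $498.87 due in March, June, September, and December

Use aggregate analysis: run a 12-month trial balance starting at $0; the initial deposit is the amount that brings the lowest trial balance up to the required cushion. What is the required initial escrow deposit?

$3,864.20

Cushion = 2 × $412.37 = $824.74
Trial balance (start $0, +$412.37 each month, − disbursements):
  Dec: +$412.37 − $3,451.83 → -$3,039.46
  Jan: +$412.37 → -$2,627.09
  Feb: +$412.37 → -$2,214.72
  Mar: +$412.37 − $498.87 → -$2,301.22
  Apr: +$412.37 → -$1,888.85
  May: +$412.37 → -$1,476.48
  Jun: +$412.37 − $498.87 → -$1,562.98
  Jul: +$412.37 → -$1,150.61
  Aug: +$412.37 → -$738.24
  Sep: +$412.37 − $498.87 → -$824.74
  Oct: +$412.37 → -$412.37
  Nov: +$412.37 → $0.00
Lowest trial balance = -$3,039.46 (Dec)
Initial deposit = cushion − low point = $824.74 − (-$3,039.46) = $3,864.20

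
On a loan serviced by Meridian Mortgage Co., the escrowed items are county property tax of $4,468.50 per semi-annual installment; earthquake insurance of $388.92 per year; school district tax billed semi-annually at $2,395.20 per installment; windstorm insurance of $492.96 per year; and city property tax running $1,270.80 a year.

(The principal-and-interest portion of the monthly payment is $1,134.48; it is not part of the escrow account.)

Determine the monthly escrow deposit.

County property tax: $4,468.50 × 2 = $8,937.00
Earthquake insurance: $388.92
School district tax: $2,395.20 × 2 = $4,790.40
Windstorm insurance: $492.96
City property tax: $1,270.80
Total annual escrow = $8,937.00 + $388.92 + $4,790.40 + $492.96 + $1,270.80 = $15,880.08
Monthly = $15,880.08 / 12 = $1,323.34

$1,323.34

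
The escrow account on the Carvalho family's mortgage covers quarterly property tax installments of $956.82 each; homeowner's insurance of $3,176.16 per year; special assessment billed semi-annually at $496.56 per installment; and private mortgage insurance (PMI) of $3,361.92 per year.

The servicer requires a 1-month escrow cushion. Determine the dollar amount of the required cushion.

Property tax: $956.82 × 4 = $3,827.28 per year
Homeowner's insurance: $3,176.16 per year
Special assessment: $496.56 × 2 = $993.12 per year
Private mortgage insurance (PMI): $3,361.92 per year
Annual escrow total = $3,827.28 + $3,176.16 + $993.12 + $3,361.92 = $11,358.48
Monthly escrow = $11,358.48 ÷ 12 = $946.54
Cushion = 1 × $946.54 = $946.54

$946.54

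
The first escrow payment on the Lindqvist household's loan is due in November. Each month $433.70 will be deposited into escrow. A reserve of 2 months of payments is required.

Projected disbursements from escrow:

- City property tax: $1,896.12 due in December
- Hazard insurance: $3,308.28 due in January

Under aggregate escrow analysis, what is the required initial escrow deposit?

Cushion = 2 × $433.70 = $867.40
Trial balance (start $0, +$433.70 each month, − disbursements):
  Nov: +$433.70 → $433.70
  Dec: +$433.70 − $1,896.12 → -$1,028.72
  Jan: +$433.70 − $3,308.28 → -$3,903.30
  Feb: +$433.70 → -$3,469.60
  Mar: +$433.70 → -$3,035.90
  Apr: +$433.70 → -$2,602.20
  May: +$433.70 → -$2,168.50
  Jun: +$433.70 → -$1,734.80
  Jul: +$433.70 → -$1,301.10
  Aug: +$433.70 → -$867.40
  Sep: +$433.70 → -$433.70
  Oct: +$433.70 → $0.00
Lowest trial balance = -$3,903.30 (Jan)
Initial deposit = cushion − low point = $867.40 − (-$3,903.30) = $4,770.70

$4,770.70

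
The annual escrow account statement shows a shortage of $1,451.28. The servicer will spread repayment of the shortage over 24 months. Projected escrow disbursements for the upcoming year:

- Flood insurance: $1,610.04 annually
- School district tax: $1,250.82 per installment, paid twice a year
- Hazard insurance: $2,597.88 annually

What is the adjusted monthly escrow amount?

$619.60

Flood insurance = $1,610.04
School district tax = $1,250.82 × 2 = $2,501.64
Hazard insurance = $2,597.88
Total per year = $1,610.04 + $2,501.64 + $2,597.88 = $6,709.56
Monthly = $6,709.56 / 12 = $559.13
Shortage per month = $1,451.28 ÷ 24 = $60.47
New monthly escrow = $559.13 + $60.47 = $619.60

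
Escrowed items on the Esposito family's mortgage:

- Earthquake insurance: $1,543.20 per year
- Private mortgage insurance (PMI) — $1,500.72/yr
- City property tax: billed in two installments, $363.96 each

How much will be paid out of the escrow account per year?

$3,771.84

Earthquake insurance — $1,543.20 annually
Private mortgage insurance (PMI) — $1,500.72 annually
City property tax — $363.96 × 2 = $727.92 annually
Annual escrow total = $1,543.20 + $1,500.72 + $727.92 = $3,771.84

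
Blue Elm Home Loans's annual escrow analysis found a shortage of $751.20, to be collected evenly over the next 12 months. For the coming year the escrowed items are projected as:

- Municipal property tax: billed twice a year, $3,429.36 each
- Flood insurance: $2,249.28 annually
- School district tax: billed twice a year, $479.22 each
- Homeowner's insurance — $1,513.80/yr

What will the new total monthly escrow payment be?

Municipal property tax — $3,429.36 × 2 = $6,858.72 annually
Flood insurance — $2,249.28 annually
School district tax — $479.22 × 2 = $958.44 annually
Homeowner's insurance — $1,513.80 annually
Annual escrow total = $6,858.72 + $2,249.28 + $958.44 + $1,513.80 = $11,580.24
Base monthly escrow = $11,580.24 ÷ 12 = $965.02
Shortage per month = $751.20 ÷ 12 = $62.60
New monthly escrow = $965.02 + $62.60 = $1,027.62

$1,027.62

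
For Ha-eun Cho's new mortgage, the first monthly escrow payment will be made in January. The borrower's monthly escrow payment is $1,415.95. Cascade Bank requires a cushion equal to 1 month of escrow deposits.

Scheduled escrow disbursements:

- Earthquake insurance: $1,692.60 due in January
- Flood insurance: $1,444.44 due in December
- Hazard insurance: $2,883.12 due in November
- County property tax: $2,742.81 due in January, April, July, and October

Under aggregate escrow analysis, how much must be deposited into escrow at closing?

$4,435.41

Cushion = 1 × $1,415.95 = $1,415.95
Trial balance (start $0, +$1,415.95 each month, − disbursements):
  Jan: +$1,415.95 − $4,435.41 → -$3,019.46
  Feb: +$1,415.95 → -$1,603.51
  Mar: +$1,415.95 → -$187.56
  Apr: +$1,415.95 − $2,742.81 → -$1,514.42
  May: +$1,415.95 → -$98.47
  Jun: +$1,415.95 → $1,317.48
  Jul: +$1,415.95 − $2,742.81 → -$9.38
  Aug: +$1,415.95 → $1,406.57
  Sep: +$1,415.95 → $2,822.52
  Oct: +$1,415.95 − $2,742.81 → $1,495.66
  Nov: +$1,415.95 − $2,883.12 → $28.49
  Dec: +$1,415.95 − $1,444.44 → $0.00
Lowest trial balance = -$3,019.46 (Jan)
Initial deposit = cushion − low point = $1,415.95 − (-$3,019.46) = $4,435.41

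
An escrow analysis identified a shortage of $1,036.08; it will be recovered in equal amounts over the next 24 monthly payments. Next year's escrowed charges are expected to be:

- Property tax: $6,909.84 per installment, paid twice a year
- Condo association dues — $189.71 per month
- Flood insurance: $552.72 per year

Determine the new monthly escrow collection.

Property tax = $6,909.84 × 2 = $13,819.68 annually
Condo association dues = $189.71 × 12 = $2,276.52 annually
Flood insurance = $552.72 annually
Total annual escrow = $16,648.92
Base monthly escrow = $16,648.92 / 12 = $1,387.41
Shortage spread = $1,036.08 / 24 = $43.17/mo
New monthly escrow = $1,387.41 + $43.17 = $1,430.58

$1,430.58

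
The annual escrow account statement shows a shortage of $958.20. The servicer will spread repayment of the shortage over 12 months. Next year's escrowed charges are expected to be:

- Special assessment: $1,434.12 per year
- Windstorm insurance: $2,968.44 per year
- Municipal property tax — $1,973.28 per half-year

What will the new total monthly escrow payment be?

$775.61

Special assessment = $1,434.12 annually
Windstorm insurance = $2,968.44 annually
Municipal property tax = $1,973.28 × 2 = $3,946.56 annually
Yearly total = $1,434.12 + $2,968.44 + $3,946.56 = $8,349.12
Per month = $8,349.12 / 12 = $695.76
Monthly shortage recovery: $958.20 / 12 = $79.85
New monthly escrow = $695.76 + $79.85 = $775.61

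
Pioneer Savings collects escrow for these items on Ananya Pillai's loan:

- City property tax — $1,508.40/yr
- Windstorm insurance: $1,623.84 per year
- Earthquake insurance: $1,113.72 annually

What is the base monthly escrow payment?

$353.83

City property tax: $1,508.40
Windstorm insurance: $1,623.84
Earthquake insurance: $1,113.72
Combined annual = $4,245.96
Monthly = $4,245.96 ÷ 12 = $353.83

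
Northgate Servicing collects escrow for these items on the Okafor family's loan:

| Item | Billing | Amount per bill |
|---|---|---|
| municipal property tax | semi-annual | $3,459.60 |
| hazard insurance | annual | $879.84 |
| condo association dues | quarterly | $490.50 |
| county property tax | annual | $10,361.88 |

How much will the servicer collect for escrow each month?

$1,676.91

Municipal property tax: $3,459.60 × 2 = $6,919.20 annually
Hazard insurance: $879.84 annually
Condo association dues: $490.50 × 4 = $1,962.00 annually
County property tax: $10,361.88 annually
Annual escrow total = $6,919.20 + $879.84 + $1,962.00 + $10,361.88 = $20,122.92
Per month = $20,122.92 ÷ 12 = $1,676.91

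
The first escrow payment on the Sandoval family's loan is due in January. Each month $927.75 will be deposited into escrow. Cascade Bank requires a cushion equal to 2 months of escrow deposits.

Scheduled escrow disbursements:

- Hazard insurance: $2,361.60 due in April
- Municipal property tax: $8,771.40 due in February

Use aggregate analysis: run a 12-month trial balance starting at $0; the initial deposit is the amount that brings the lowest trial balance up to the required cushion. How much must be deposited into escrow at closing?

Cushion = 2 × $927.75 = $1,855.50
Trial balance (start $0, +$927.75 each month, − disbursements):
  Jan: +$927.75 → $927.75
  Feb: +$927.75 − $8,771.40 → -$6,915.90
  Mar: +$927.75 → -$5,988.15
  Apr: +$927.75 − $2,361.60 → -$7,422.00
  May: +$927.75 → -$6,494.25
  Jun: +$927.75 → -$5,566.50
  Jul: +$927.75 → -$4,638.75
  Aug: +$927.75 → -$3,711.00
  Sep: +$927.75 → -$2,783.25
  Oct: +$927.75 → -$1,855.50
  Nov: +$927.75 → -$927.75
  Dec: +$927.75 → $0.00
Lowest trial balance = -$7,422.00 (Apr)
Initial deposit = cushion − low point = $1,855.50 − (-$7,422.00) = $9,277.50

$9,277.50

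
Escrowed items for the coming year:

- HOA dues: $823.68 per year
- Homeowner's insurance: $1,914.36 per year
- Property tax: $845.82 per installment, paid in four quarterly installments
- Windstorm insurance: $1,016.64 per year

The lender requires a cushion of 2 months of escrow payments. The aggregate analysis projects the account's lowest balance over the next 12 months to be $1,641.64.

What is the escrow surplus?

$451.98

HOA dues = $823.68/yr
Homeowner's insurance = $1,914.36/yr
Property tax = $845.82 × 4 = $3,383.28/yr
Windstorm insurance = $1,016.64/yr
Total per year = $823.68 + $1,914.36 + $3,383.28 + $1,016.64 = $7,137.96
Monthly escrow = $7,137.96 ÷ 12 = $594.83
Cushion = 2 × $594.83 = $1,189.66
Surplus = $1,641.64 − $1,189.66 = $451.98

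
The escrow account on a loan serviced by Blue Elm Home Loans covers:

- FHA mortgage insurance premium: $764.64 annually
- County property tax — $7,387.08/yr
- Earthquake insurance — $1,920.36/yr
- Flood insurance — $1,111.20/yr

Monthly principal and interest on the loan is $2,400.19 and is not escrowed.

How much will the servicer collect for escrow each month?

FHA mortgage insurance premium — $764.64
County property tax — $7,387.08
Earthquake insurance — $1,920.36
Flood insurance — $1,111.20
Total per year = $764.64 + $7,387.08 + $1,920.36 + $1,111.20 = $11,183.28
Per month = $11,183.28 / 12 = $931.94

$931.94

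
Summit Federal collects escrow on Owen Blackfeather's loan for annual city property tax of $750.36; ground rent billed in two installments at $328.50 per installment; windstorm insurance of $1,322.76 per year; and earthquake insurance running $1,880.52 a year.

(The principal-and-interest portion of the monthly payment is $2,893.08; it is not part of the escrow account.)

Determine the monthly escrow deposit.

City property tax = $750.36 annually
Ground rent = $328.50 × 2 = $657.00 annually
Windstorm insurance = $1,322.76 annually
Earthquake insurance = $1,880.52 annually
Combined annual = $750.36 + $657.00 + $1,322.76 + $1,880.52 = $4,610.64
Monthly escrow = $4,610.64 ÷ 12 = $384.22

$384.22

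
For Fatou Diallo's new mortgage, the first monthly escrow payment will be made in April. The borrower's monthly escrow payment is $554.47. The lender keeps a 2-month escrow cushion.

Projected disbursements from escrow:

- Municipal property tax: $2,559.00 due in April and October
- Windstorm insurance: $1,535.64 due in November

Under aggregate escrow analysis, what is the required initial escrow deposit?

$3,326.82

Cushion = 2 × $554.47 = $1,108.94
Trial balance (start $0, +$554.47 each month, − disbursements):
  Apr: +$554.47 − $2,559.00 → -$2,004.53
  May: +$554.47 → -$1,450.06
  Jun: +$554.47 → -$895.59
  Jul: +$554.47 → -$341.12
  Aug: +$554.47 → $213.35
  Sep: +$554.47 → $767.82
  Oct: +$554.47 − $2,559.00 → -$1,236.71
  Nov: +$554.47 − $1,535.64 → -$2,217.88
  Dec: +$554.47 → -$1,663.41
  Jan: +$554.47 → -$1,108.94
  Feb: +$554.47 → -$554.47
  Mar: +$554.47 → $0.00
Lowest trial balance = -$2,217.88 (Nov)
Initial deposit = cushion − low point = $1,108.94 − (-$2,217.88) = $3,326.82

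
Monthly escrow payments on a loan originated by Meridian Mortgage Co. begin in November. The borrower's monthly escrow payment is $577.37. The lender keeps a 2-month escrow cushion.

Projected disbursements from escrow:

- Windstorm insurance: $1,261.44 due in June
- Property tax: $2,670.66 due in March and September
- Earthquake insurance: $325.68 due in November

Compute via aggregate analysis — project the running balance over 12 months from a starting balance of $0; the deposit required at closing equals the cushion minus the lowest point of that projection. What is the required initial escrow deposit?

$1,732.11

Cushion = 2 × $577.37 = $1,154.74
Trial balance (start $0, +$577.37 each month, − disbursements):
  Nov: +$577.37 − $325.68 → $251.69
  Dec: +$577.37 → $829.06
  Jan: +$577.37 → $1,406.43
  Feb: +$577.37 → $1,983.80
  Mar: +$577.37 − $2,670.66 → -$109.49
  Apr: +$577.37 → $467.88
  May: +$577.37 → $1,045.25
  Jun: +$577.37 − $1,261.44 → $361.18
  Jul: +$577.37 → $938.55
  Aug: +$577.37 → $1,515.92
  Sep: +$577.37 − $2,670.66 → -$577.37
  Oct: +$577.37 → $0.00
Lowest trial balance = -$577.37 (Sep)
Initial deposit = cushion − low point = $1,154.74 − (-$577.37) = $1,732.11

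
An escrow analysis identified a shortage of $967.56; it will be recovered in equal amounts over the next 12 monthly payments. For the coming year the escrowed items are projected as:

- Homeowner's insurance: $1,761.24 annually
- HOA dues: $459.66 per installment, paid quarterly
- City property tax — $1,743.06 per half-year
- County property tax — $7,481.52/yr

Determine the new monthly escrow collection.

$1,294.59

Homeowner's insurance = $1,761.24
HOA dues = $459.66 × 4 = $1,838.64
City property tax = $1,743.06 × 2 = $3,486.12
County property tax = $7,481.52
Total per year = $14,567.52
Monthly = $14,567.52 / 12 = $1,213.96
Monthly shortage recovery: $967.56 / 12 = $80.63
New monthly escrow = $1,213.96 + $80.63 = $1,294.59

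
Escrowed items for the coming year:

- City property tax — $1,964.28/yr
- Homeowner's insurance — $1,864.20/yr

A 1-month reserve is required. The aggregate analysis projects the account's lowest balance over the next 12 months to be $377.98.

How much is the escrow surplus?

City property tax = $1,964.28/yr
Homeowner's insurance = $1,864.20/yr
Total per year = $1,964.28 + $1,864.20 = $3,828.48
Per month = $3,828.48 / 12 = $319.04
Cushion = 1 × $319.04 = $319.04
Surplus = $377.98 − $319.04 = $58.94

$58.94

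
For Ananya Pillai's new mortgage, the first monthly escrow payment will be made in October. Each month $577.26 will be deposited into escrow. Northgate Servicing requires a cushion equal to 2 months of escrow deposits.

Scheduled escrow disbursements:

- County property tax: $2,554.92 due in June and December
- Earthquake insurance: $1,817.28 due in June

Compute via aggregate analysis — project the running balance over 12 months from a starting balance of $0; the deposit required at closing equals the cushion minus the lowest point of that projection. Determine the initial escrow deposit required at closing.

$2,886.30

Cushion = 2 × $577.26 = $1,154.52
Trial balance (start $0, +$577.26 each month, − disbursements):
  Oct: +$577.26 → $577.26
  Nov: +$577.26 → $1,154.52
  Dec: +$577.26 − $2,554.92 → -$823.14
  Jan: +$577.26 → -$245.88
  Feb: +$577.26 → $331.38
  Mar: +$577.26 → $908.64
  Apr: +$577.26 → $1,485.90
  May: +$577.26 → $2,063.16
  Jun: +$577.26 − $4,372.20 → -$1,731.78
  Jul: +$577.26 → -$1,154.52
  Aug: +$577.26 → -$577.26
  Sep: +$577.26 → $0.00
Lowest trial balance = -$1,731.78 (Jun)
Initial deposit = cushion − low point = $1,154.52 − (-$1,731.78) = $2,886.30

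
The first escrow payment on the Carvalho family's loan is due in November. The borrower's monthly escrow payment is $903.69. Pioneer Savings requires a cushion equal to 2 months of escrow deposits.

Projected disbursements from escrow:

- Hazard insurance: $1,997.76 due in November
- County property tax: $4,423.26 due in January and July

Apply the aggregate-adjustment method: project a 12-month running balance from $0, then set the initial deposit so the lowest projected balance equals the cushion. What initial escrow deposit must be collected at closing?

Cushion = 2 × $903.69 = $1,807.38
Trial balance (start $0, +$903.69 each month, − disbursements):
  Nov: +$903.69 − $1,997.76 → -$1,094.07
  Dec: +$903.69 → -$190.38
  Jan: +$903.69 − $4,423.26 → -$3,709.95
  Feb: +$903.69 → -$2,806.26
  Mar: +$903.69 → -$1,902.57
  Apr: +$903.69 → -$998.88
  May: +$903.69 → -$95.19
  Jun: +$903.69 → $808.50
  Jul: +$903.69 − $4,423.26 → -$2,711.07
  Aug: +$903.69 → -$1,807.38
  Sep: +$903.69 → -$903.69
  Oct: +$903.69 → $0.00
Lowest trial balance = -$3,709.95 (Jan)
Initial deposit = cushion − low point = $1,807.38 − (-$3,709.95) = $5,517.33

$5,517.33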